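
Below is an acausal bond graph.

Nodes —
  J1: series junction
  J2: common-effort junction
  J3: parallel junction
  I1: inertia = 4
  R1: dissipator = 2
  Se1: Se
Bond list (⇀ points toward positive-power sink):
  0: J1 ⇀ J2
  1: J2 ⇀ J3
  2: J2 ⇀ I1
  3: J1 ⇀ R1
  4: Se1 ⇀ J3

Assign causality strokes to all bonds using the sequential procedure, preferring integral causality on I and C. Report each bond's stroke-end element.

bond 4 |J3  (source Se1 imposes e)
bond 1 |J2  (J3 effort already set via bond 4)
bond 0 |J1  (J2: bond 1 brought effort, rest push out)
bond 2 |I1  (J2: bond 1 brought effort, rest push out)
bond 3 |R1  (closing 1-jn rule on J1)

b0 stroke at J1
b1 stroke at J2
b2 stroke at I1
b3 stroke at R1
b4 stroke at J3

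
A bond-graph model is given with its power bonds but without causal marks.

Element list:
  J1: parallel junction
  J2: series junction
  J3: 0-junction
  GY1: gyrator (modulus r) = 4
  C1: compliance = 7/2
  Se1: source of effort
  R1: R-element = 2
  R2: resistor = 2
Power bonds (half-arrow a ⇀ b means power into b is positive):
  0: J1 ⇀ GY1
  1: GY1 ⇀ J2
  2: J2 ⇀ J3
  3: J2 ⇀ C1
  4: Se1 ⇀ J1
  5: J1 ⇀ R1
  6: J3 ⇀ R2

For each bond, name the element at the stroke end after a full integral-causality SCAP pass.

bond 4 stroke at J1  (source Se1 imposes e)
bond 0 stroke at GY1  (0-jn J1 has e-setter on 4)
bond 5 stroke at R1  (J1 effort already set via bond 4)
bond 1 stroke at GY1  (GY1: gyrator matches bond 0)
bond 2 stroke at J2  (J2: bond 1 brought flow, rest push out)
bond 3 stroke at J2  (J2: bond 1 brought flow, rest push out)
bond 6 stroke at J3  (closing 0-jn rule on J3)

bond 0 stroke→GY1
bond 1 stroke→GY1
bond 2 stroke→J2
bond 3 stroke→J2
bond 4 stroke→J1
bond 5 stroke→R1
bond 6 stroke→J3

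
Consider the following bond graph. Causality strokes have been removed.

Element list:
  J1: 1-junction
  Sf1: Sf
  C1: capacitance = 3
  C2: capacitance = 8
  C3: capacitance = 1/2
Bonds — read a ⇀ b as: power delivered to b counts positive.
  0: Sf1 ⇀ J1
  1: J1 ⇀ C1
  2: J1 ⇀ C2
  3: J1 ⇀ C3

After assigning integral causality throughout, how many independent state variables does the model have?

β0 stroke at Sf1  (Sf1: flow source, stroke at near end)
β1 stroke at J1  (common-f at J1 fixed by 0)
β2 stroke at J1  (J1: bond 0 brought flow, rest push out)
β3 stroke at J1  (1-jn J1 has f-setter on 0)

3  (C1, C2, C3 all integral)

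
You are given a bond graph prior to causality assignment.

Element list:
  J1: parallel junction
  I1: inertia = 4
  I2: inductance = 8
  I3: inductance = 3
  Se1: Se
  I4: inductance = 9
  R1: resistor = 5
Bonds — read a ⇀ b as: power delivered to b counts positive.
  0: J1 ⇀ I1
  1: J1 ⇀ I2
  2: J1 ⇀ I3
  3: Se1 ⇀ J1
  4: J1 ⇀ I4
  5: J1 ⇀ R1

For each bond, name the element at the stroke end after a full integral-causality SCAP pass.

bond 3 →J1  (Se1: effort source, stroke at far end)
bond 0 →I1  (0-jn J1 has e-setter on 3)
bond 1 →I2  (J1: bond 3 brought effort, rest push out)
bond 2 →I3  (J1 effort already set via bond 3)
bond 4 →I4  (0-jn J1 has e-setter on 3)
bond 5 →R1  (0-jn J1 has e-setter on 3)

b0 stroke→I1
b1 stroke→I2
b2 stroke→I3
b3 stroke→J1
b4 stroke→I4
b5 stroke→R1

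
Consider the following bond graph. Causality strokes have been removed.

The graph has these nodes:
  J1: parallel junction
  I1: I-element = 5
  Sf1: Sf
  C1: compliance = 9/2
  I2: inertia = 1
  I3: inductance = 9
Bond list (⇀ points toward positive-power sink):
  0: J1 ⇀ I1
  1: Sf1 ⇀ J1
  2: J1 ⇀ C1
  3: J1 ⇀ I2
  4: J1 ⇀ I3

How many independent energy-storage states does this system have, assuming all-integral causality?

#1 |Sf1  (source Sf1 imposes f)
#0 |I1  (I1 integral (f out))
#2 |J1  (prefer integral on C1)
#3 |I2  (0-jn J1 has e-setter on 2)
#4 |I3  (common-e at J1 fixed by 2)

4  (C1, I1, I2, I3 all integral)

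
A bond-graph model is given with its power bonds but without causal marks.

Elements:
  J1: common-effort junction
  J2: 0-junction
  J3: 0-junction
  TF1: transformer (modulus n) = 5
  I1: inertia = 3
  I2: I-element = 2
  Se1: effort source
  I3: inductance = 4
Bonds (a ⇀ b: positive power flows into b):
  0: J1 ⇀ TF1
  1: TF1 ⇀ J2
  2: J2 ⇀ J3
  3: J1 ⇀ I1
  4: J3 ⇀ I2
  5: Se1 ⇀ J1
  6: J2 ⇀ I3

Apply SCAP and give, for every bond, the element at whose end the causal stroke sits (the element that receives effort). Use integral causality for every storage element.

β0 →TF1
β1 →J2
β2 →J3
β3 →I1
β4 →I2
β5 →J1
β6 →I3

#5 stroke→J1  (Se1: effort source, stroke at far end)
#0 stroke→TF1  (J1 effort already set via bond 5)
#3 stroke→I1  (J1 effort already set via bond 5)
#1 stroke→J2  (TF TF1: opposite of bond 0)
#2 stroke→J3  (J2: bond 1 brought effort, rest push out)
#6 stroke→I3  (common-e at J2 fixed by 1)
#4 stroke→I2  (common-e at J3 fixed by 2)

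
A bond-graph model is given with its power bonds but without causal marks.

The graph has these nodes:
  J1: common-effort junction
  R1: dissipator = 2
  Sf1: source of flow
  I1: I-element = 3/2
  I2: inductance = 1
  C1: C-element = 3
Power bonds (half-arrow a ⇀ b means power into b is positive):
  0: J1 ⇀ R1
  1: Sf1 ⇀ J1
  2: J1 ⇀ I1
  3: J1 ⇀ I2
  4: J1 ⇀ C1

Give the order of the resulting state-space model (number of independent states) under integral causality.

3  (C1, I1, I2 all integral)

b1 stroke at Sf1  (Sf1 fixes flow; stroke at Sf1)
b2 stroke at I1  (I1: I, integral causality)
b3 stroke at I2  (prefer integral on I2)
b4 stroke at J1  (C1 integral (e out))
b0 stroke at R1  (J1: bond 4 brought effort, rest push out)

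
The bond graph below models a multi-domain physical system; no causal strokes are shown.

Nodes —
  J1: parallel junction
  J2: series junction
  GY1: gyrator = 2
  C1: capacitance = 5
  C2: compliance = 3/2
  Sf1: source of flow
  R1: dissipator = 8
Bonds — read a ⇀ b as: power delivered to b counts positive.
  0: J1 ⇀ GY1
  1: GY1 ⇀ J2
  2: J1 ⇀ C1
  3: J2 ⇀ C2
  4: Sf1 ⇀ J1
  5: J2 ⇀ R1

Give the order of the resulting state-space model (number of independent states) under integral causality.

β4 stroke→Sf1  (Sf1 fixes flow; stroke at Sf1)
β2 stroke→J1  (C1 outputs effort q/C1)
β0 stroke→GY1  (common-e at J1 fixed by 2)
β1 stroke→GY1  (GY1: gyrator matches bond 0)
β3 stroke→J2  (1-jn J2 has f-setter on 1)
β5 stroke→J2  (common-f at J2 fixed by 1)

2  (C1, C2 all integral)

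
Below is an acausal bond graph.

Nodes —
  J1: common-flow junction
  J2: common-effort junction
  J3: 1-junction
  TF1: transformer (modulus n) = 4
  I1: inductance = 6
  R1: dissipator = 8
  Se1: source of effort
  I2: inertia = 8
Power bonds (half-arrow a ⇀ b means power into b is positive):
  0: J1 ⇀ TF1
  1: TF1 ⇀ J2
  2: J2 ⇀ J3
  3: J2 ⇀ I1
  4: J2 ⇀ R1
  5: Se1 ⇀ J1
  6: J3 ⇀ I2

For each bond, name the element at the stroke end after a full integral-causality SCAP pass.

β0 |TF1
β1 |J2
β2 |J3
β3 |I1
β4 |R1
β5 |J1
β6 |I2

β5 stroke at J1  (Se1: effort source, stroke at far end)
β0 stroke at TF1  (J1: last free bond brings flow in)
β1 stroke at J2  (TF1 one-in-one-out from 0)
β2 stroke at J3  (common-e at J2 fixed by 1)
β3 stroke at I1  (J2: bond 1 brought effort, rest push out)
β4 stroke at R1  (J2: bond 1 brought effort, rest push out)
β6 stroke at I2  (J3 needs exactly one f-in)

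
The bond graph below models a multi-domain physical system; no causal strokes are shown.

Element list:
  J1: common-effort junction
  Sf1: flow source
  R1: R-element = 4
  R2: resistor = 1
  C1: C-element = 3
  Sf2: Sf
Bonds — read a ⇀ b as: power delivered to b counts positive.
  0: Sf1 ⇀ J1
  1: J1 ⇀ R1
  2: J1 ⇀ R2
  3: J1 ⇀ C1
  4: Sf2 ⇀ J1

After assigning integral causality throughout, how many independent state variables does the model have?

β0 stroke at Sf1  (source Sf1 imposes f)
β4 stroke at Sf2  (Sf2 fixes flow; stroke at Sf2)
β3 stroke at J1  (prefer integral on C1)
β1 stroke at R1  (common-e at J1 fixed by 3)
β2 stroke at R2  (common-e at J1 fixed by 3)

1  (C1 all integral)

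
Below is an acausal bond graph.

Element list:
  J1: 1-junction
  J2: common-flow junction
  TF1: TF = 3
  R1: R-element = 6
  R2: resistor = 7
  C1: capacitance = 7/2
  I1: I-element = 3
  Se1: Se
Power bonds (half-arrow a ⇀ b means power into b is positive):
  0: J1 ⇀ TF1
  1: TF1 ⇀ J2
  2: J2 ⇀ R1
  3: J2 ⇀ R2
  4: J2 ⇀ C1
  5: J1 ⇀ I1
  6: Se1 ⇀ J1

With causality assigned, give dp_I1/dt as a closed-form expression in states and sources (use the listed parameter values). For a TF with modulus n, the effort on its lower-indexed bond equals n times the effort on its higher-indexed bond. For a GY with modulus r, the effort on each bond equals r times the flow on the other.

dp_I1/dt = E_Se1 - 39*p_I1 - 6*q_C1/7

#6 stroke at J1  (Se1 (Se) sets effort on bond)
#4 stroke at J2  (C1: C, integral causality)
#5 stroke at I1  (I1 integral (f out))
#0 stroke at J1  (J1 flow already set via bond 5)
#1 stroke at TF1  (TF1: transformer flips bond 0)
#2 stroke at J2  (J2 flow already set via bond 1)
#3 stroke at J2  (J2: bond 1 brought flow, rest push out)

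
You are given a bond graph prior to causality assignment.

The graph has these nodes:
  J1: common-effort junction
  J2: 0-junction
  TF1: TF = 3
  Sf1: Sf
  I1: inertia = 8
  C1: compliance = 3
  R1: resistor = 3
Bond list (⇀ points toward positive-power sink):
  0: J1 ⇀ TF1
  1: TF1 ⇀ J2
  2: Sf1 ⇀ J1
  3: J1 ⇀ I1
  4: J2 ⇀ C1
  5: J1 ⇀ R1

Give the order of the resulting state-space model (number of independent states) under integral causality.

2  (C1, I1 all integral)

bond 2 →Sf1  (Sf1 (Sf) sets flow on bond)
bond 3 →I1  (I1 integral (f out))
bond 4 →J2  (C1 outputs effort q/C1)
bond 1 →TF1  (J2 effort already set via bond 4)
bond 0 →J1  (through TF1, causality passes straight; one stroke at TF1)
bond 5 →R1  (0-jn J1 has e-setter on 0)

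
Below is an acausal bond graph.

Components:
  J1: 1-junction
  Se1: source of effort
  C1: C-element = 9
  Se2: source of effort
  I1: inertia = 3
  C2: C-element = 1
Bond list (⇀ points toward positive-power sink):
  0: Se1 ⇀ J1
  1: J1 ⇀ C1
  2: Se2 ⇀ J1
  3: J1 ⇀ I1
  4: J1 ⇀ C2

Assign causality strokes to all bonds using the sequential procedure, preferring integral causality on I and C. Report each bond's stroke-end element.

bond 0 stroke at J1
bond 1 stroke at J1
bond 2 stroke at J1
bond 3 stroke at I1
bond 4 stroke at J1

bond 0 |J1  (source Se1 imposes e)
bond 2 |J1  (Se2 (Se) sets effort on bond)
bond 1 |J1  (prefer integral on C1)
bond 3 |I1  (I1: I, integral causality)
bond 4 |J1  (1-jn J1 has f-setter on 3)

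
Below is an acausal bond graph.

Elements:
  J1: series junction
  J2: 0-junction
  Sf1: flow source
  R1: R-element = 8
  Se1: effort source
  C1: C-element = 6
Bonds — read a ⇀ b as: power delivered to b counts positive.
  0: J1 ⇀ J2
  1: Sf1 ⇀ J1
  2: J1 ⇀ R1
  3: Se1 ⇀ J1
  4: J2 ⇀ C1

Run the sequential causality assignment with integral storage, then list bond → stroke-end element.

bond 0 stroke at J1
bond 1 stroke at Sf1
bond 2 stroke at J1
bond 3 stroke at J1
bond 4 stroke at J2

bond 1 stroke→Sf1  (Sf1 (Sf) sets flow on bond)
bond 3 stroke→J1  (Se1 fixes effort; stroke away)
bond 0 stroke→J1  (J1 flow already set via bond 1)
bond 2 stroke→J1  (J1: bond 1 brought flow, rest push out)
bond 4 stroke→J2  (J2: last free bond brings effort in)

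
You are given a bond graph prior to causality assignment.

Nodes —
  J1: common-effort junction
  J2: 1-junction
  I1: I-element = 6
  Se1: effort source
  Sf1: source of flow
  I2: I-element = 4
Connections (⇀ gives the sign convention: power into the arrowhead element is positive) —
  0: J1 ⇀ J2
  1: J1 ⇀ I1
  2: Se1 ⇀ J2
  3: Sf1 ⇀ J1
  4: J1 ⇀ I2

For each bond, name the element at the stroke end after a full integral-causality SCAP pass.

β0 |J1
β1 |I1
β2 |J2
β3 |Sf1
β4 |I2

#2 stroke at J2  (source Se1 imposes e)
#3 stroke at Sf1  (source Sf1 imposes f)
#0 stroke at J1  (J2 needs exactly one f-in)
#1 stroke at I1  (0-jn J1 has e-setter on 0)
#4 stroke at I2  (0-jn J1 has e-setter on 0)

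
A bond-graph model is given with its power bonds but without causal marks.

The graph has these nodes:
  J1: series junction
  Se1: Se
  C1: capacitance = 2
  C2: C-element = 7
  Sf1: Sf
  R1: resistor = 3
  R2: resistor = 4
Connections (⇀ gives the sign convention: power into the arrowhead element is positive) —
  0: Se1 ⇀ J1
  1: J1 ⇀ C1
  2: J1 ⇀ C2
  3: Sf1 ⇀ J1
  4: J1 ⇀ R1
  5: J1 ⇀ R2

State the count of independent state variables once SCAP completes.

β0 stroke at J1  (Se1 fixes effort; stroke away)
β3 stroke at Sf1  (Sf1 fixes flow; stroke at Sf1)
β1 stroke at J1  (J1: bond 3 brought flow, rest push out)
β2 stroke at J1  (J1: bond 3 brought flow, rest push out)
β4 stroke at J1  (common-f at J1 fixed by 3)
β5 stroke at J1  (1-jn J1 has f-setter on 3)

2  (C1, C2 all integral)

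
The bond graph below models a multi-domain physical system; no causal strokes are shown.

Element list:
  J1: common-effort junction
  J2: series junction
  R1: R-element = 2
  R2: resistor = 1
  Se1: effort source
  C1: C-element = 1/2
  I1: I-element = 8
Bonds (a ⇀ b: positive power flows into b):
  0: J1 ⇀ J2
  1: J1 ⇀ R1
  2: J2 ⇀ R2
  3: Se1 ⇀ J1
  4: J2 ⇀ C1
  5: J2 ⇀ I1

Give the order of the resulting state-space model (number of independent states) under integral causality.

β3 →J1  (Se1 fixes effort; stroke away)
β0 →J2  (J1: bond 3 brought effort, rest push out)
β1 →R1  (J1: bond 3 brought effort, rest push out)
β4 →J2  (C1 integral (e out))
β5 →I1  (I1 integral (f out))
β2 →J2  (common-f at J2 fixed by 5)

2  (C1, I1 all integral)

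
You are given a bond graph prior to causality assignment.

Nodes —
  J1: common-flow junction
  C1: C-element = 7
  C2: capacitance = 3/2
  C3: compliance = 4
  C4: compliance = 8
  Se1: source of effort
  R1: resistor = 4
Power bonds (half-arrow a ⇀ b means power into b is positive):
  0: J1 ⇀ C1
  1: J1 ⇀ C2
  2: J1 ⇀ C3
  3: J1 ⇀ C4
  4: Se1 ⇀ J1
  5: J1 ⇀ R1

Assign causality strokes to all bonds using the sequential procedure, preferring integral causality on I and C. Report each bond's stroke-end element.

bond 0 stroke→J1
bond 1 stroke→J1
bond 2 stroke→J1
bond 3 stroke→J1
bond 4 stroke→J1
bond 5 stroke→R1

b4 |J1  (Se1: effort source, stroke at far end)
b0 |J1  (prefer integral on C1)
b1 |J1  (C2: C, integral causality)
b2 |J1  (C3: C, integral causality)
b3 |J1  (C4 outputs effort q/C4)
b5 |R1  (only one flow-in slot at J1)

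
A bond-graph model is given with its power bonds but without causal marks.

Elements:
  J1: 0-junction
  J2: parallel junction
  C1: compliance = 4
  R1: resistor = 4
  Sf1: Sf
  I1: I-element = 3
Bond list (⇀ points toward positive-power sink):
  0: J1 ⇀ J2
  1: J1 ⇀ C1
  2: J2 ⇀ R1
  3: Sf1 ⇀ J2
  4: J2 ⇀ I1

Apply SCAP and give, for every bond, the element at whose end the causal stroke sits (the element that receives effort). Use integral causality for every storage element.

b0 stroke→J2
b1 stroke→J1
b2 stroke→R1
b3 stroke→Sf1
b4 stroke→I1

β3 |Sf1  (Sf1 (Sf) sets flow on bond)
β1 |J1  (prefer integral on C1)
β0 |J2  (common-e at J1 fixed by 1)
β2 |R1  (common-e at J2 fixed by 0)
β4 |I1  (0-jn J2 has e-setter on 0)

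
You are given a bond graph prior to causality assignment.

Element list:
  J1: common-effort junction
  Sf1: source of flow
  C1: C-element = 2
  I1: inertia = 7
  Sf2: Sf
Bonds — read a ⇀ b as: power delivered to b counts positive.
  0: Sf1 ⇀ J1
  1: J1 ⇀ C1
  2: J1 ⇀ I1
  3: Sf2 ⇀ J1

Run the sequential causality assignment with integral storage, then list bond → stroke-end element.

bond 0 stroke at Sf1  (Sf1 fixes flow; stroke at Sf1)
bond 3 stroke at Sf2  (Sf2 (Sf) sets flow on bond)
bond 1 stroke at J1  (C1 integral (e out))
bond 2 stroke at I1  (J1 effort already set via bond 1)

b0 |Sf1
b1 |J1
b2 |I1
b3 |Sf2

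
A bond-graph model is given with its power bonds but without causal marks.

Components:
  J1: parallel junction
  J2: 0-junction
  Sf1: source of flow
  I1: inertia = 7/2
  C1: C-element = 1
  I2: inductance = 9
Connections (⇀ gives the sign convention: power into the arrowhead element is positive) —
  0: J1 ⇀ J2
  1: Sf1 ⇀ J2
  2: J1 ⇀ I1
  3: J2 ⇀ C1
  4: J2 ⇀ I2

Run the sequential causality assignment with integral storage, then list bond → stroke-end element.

bond 0 |J1
bond 1 |Sf1
bond 2 |I1
bond 3 |J2
bond 4 |I2

#1 stroke→Sf1  (source Sf1 imposes f)
#2 stroke→I1  (I1: I, integral causality)
#0 stroke→J1  (only one effort-in slot at J1)
#3 stroke→J2  (C1 outputs effort q/C1)
#4 stroke→I2  (J2: bond 3 brought effort, rest push out)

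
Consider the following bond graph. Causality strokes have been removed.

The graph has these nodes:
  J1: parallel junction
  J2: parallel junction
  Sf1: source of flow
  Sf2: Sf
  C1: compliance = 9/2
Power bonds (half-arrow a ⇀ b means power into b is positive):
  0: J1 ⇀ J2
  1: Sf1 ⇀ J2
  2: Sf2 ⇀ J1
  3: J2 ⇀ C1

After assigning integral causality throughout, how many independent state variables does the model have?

b1 →Sf1  (Sf1 fixes flow; stroke at Sf1)
b2 →Sf2  (Sf2 (Sf) sets flow on bond)
b0 →J1  (closing 0-jn rule on J1)
b3 →J2  (closing 0-jn rule on J2)

1  (C1 all integral)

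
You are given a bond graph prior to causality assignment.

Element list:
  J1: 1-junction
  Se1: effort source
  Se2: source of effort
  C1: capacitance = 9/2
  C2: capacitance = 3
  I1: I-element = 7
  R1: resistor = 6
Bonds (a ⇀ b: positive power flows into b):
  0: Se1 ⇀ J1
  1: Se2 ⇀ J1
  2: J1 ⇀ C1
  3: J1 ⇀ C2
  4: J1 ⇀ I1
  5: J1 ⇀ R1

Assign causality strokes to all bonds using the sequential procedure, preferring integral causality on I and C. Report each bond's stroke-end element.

#0 stroke→J1
#1 stroke→J1
#2 stroke→J1
#3 stroke→J1
#4 stroke→I1
#5 stroke→J1

β0 |J1  (Se1 (Se) sets effort on bond)
β1 |J1  (Se2 fixes effort; stroke away)
β2 |J1  (C1 integral (e out))
β3 |J1  (C2: C, integral causality)
β4 |I1  (I1 outputs flow p/I1)
β5 |J1  (common-f at J1 fixed by 4)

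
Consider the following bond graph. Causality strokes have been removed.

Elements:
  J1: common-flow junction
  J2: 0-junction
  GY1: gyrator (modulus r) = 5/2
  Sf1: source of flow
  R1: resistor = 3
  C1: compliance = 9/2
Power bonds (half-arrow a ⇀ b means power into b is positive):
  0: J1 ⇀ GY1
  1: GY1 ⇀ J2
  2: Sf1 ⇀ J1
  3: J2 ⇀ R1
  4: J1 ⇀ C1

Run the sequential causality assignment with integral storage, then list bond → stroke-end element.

bond 0 →J1
bond 1 →J2
bond 2 →Sf1
bond 3 →R1
bond 4 →J1

bond 2 stroke→Sf1  (Sf1 fixes flow; stroke at Sf1)
bond 0 stroke→J1  (1-jn J1 has f-setter on 2)
bond 4 stroke→J1  (1-jn J1 has f-setter on 2)
bond 1 stroke→J2  (GY1: gyrator matches bond 0)
bond 3 stroke→R1  (J2 effort already set via bond 1)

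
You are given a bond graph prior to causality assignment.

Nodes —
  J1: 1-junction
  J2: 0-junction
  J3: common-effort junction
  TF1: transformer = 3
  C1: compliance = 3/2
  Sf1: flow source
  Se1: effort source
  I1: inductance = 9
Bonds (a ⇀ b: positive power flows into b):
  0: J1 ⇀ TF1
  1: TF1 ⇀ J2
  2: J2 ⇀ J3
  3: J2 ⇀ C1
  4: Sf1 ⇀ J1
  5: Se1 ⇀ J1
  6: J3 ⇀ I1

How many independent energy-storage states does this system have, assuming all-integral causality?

2  (C1, I1 all integral)

bond 4 |Sf1  (Sf1: flow source, stroke at near end)
bond 5 |J1  (Se1 (Se) sets effort on bond)
bond 0 |J1  (J1 flow already set via bond 4)
bond 1 |TF1  (TF1 one-in-one-out from 0)
bond 3 |J2  (prefer integral on C1)
bond 2 |J3  (J2 effort already set via bond 3)
bond 6 |I1  (J3 effort already set via bond 2)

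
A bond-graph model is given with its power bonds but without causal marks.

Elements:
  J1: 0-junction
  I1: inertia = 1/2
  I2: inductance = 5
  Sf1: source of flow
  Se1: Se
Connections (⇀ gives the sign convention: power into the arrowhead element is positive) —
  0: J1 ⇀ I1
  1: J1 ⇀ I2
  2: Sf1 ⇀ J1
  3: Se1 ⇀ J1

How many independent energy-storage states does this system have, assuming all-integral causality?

2  (I1, I2 all integral)

b2 stroke→Sf1  (Sf1: flow source, stroke at near end)
b3 stroke→J1  (source Se1 imposes e)
b0 stroke→I1  (0-jn J1 has e-setter on 3)
b1 stroke→I2  (J1 effort already set via bond 3)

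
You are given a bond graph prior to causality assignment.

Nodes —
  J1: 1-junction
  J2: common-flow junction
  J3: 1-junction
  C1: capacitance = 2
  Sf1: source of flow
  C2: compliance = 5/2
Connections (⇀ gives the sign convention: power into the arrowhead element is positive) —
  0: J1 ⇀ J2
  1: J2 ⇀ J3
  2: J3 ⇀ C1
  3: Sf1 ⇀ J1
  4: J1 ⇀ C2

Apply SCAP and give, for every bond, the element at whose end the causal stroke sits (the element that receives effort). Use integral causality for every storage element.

bond 3 stroke→Sf1  (Sf1: flow source, stroke at near end)
bond 0 stroke→J1  (common-f at J1 fixed by 3)
bond 4 stroke→J1  (1-jn J1 has f-setter on 3)
bond 1 stroke→J2  (J2: bond 0 brought flow, rest push out)
bond 2 stroke→J3  (common-f at J3 fixed by 1)

#0 →J1
#1 →J2
#2 →J3
#3 →Sf1
#4 →J1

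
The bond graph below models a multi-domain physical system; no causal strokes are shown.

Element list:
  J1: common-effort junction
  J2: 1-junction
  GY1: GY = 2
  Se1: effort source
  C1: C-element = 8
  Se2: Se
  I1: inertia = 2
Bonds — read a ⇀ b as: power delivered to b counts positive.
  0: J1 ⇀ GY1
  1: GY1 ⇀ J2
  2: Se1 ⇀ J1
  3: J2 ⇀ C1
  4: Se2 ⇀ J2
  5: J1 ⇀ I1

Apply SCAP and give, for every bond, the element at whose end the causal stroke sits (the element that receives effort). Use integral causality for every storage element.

β2 stroke at J1  (Se1: effort source, stroke at far end)
β4 stroke at J2  (Se2: effort source, stroke at far end)
β0 stroke at GY1  (J1 effort already set via bond 2)
β5 stroke at I1  (common-e at J1 fixed by 2)
β1 stroke at GY1  (GY1: gyrator matches bond 0)
β3 stroke at J2  (common-f at J2 fixed by 1)

b0 →GY1
b1 →GY1
b2 →J1
b3 →J2
b4 →J2
b5 →I1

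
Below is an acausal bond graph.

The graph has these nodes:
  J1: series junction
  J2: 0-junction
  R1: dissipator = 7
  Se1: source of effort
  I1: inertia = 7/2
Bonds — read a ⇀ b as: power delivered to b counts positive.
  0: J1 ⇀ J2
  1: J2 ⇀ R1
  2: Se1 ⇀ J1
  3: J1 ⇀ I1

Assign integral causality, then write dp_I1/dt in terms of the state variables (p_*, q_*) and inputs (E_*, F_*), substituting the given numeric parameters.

dp_I1/dt = E_Se1 - 2*p_I1

β2 stroke at J1  (Se1: effort source, stroke at far end)
β3 stroke at I1  (I1 outputs flow p/I1)
β0 stroke at J1  (common-f at J1 fixed by 3)
β1 stroke at J2  (J2: last free bond brings effort in)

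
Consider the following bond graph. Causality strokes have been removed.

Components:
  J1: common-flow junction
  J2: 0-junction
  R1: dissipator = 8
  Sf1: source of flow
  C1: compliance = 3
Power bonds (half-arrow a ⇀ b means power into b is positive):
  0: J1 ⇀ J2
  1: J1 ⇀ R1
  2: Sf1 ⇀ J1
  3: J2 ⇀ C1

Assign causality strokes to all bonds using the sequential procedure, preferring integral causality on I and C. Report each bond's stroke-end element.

β0 |J1
β1 |J1
β2 |Sf1
β3 |J2

bond 2 stroke at Sf1  (Sf1 (Sf) sets flow on bond)
bond 0 stroke at J1  (J1 flow already set via bond 2)
bond 1 stroke at J1  (J1: bond 2 brought flow, rest push out)
bond 3 stroke at J2  (closing 0-jn rule on J2)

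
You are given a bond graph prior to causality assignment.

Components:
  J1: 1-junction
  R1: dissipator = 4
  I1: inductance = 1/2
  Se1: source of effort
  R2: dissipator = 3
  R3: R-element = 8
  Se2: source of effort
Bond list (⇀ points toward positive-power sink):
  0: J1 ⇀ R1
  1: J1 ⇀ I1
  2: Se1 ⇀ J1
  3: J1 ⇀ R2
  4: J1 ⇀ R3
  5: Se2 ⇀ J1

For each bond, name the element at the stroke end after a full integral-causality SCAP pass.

β0 |J1
β1 |I1
β2 |J1
β3 |J1
β4 |J1
β5 |J1

bond 2 →J1  (Se1: effort source, stroke at far end)
bond 5 →J1  (Se2 (Se) sets effort on bond)
bond 1 →I1  (prefer integral on I1)
bond 0 →J1  (1-jn J1 has f-setter on 1)
bond 3 →J1  (J1 flow already set via bond 1)
bond 4 →J1  (J1: bond 1 brought flow, rest push out)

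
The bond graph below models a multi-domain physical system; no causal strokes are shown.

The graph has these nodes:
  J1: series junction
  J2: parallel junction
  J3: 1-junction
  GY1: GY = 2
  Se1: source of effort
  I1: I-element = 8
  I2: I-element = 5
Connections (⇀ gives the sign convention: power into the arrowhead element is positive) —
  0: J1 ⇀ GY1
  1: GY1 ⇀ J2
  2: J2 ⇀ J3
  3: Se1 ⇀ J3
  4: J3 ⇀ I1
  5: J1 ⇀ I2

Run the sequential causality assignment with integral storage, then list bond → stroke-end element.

b0 stroke at J1
b1 stroke at J2
b2 stroke at J3
b3 stroke at J3
b4 stroke at I1
b5 stroke at I2

b3 |J3  (Se1: effort source, stroke at far end)
b4 |I1  (I1: I, integral causality)
b2 |J3  (1-jn J3 has f-setter on 4)
b1 |J2  (closing 0-jn rule on J2)
b0 |J1  (through GY1, causality inverts; strokes same side of GY1)
b5 |I2  (closing 1-jn rule on J1)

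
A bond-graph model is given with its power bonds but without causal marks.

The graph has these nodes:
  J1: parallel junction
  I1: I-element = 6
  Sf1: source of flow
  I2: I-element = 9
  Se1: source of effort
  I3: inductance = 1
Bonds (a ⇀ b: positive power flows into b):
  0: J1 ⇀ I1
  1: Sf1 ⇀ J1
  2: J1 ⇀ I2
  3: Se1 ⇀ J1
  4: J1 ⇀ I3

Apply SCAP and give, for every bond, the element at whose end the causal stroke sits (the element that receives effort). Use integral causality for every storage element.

b0 |I1
b1 |Sf1
b2 |I2
b3 |J1
b4 |I3

β1 →Sf1  (source Sf1 imposes f)
β3 →J1  (source Se1 imposes e)
β0 →I1  (J1: bond 3 brought effort, rest push out)
β2 →I2  (0-jn J1 has e-setter on 3)
β4 →I3  (J1 effort already set via bond 3)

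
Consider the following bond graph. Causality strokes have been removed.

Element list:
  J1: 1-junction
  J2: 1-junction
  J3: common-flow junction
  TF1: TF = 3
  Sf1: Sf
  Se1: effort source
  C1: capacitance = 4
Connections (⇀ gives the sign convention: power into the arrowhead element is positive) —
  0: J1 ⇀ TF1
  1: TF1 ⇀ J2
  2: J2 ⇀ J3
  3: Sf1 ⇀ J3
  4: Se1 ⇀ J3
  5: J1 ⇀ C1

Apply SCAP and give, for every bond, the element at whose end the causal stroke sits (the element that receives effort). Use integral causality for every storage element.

b0 stroke at TF1
b1 stroke at J2
b2 stroke at J3
b3 stroke at Sf1
b4 stroke at J3
b5 stroke at J1

bond 3 →Sf1  (Sf1 (Sf) sets flow on bond)
bond 4 →J3  (source Se1 imposes e)
bond 2 →J3  (1-jn J3 has f-setter on 3)
bond 1 →J2  (1-jn J2 has f-setter on 2)
bond 0 →TF1  (TF1: transformer flips bond 1)
bond 5 →J1  (J1: bond 0 brought flow, rest push out)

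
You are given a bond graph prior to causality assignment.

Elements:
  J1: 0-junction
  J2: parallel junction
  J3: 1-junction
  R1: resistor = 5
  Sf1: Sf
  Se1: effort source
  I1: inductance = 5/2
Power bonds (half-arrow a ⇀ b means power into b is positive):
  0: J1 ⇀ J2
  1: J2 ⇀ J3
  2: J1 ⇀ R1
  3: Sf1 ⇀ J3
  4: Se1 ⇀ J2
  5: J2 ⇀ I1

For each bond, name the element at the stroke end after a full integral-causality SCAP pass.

#0 →J1
#1 →J3
#2 →R1
#3 →Sf1
#4 →J2
#5 →I1

bond 3 stroke→Sf1  (Sf1: flow source, stroke at near end)
bond 4 stroke→J2  (Se1: effort source, stroke at far end)
bond 0 stroke→J1  (0-jn J2 has e-setter on 4)
bond 1 stroke→J3  (0-jn J2 has e-setter on 4)
bond 5 stroke→I1  (common-e at J2 fixed by 4)
bond 2 stroke→R1  (J1: bond 0 brought effort, rest push out)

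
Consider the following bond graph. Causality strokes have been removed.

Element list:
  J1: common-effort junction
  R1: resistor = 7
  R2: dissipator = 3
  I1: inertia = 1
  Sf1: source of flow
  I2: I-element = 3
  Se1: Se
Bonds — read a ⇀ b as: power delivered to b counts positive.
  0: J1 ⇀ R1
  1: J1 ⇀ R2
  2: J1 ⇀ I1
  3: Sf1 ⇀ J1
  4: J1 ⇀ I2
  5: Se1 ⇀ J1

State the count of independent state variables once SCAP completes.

2  (I1, I2 all integral)

b3 stroke→Sf1  (Sf1 fixes flow; stroke at Sf1)
b5 stroke→J1  (Se1: effort source, stroke at far end)
b0 stroke→R1  (0-jn J1 has e-setter on 5)
b1 stroke→R2  (J1: bond 5 brought effort, rest push out)
b2 stroke→I1  (J1: bond 5 brought effort, rest push out)
b4 stroke→I2  (J1: bond 5 brought effort, rest push out)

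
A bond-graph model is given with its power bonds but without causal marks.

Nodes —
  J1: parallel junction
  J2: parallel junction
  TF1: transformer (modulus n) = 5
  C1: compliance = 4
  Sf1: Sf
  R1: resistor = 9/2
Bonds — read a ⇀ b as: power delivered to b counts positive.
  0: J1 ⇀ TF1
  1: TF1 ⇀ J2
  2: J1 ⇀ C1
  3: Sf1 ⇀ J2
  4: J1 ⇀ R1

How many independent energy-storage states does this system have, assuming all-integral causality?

b3 stroke at Sf1  (source Sf1 imposes f)
b1 stroke at J2  (J2: last free bond brings effort in)
b0 stroke at TF1  (TF TF1: opposite of bond 1)
b2 stroke at J1  (C1: C, integral causality)
b4 stroke at R1  (common-e at J1 fixed by 2)

1  (C1 all integral)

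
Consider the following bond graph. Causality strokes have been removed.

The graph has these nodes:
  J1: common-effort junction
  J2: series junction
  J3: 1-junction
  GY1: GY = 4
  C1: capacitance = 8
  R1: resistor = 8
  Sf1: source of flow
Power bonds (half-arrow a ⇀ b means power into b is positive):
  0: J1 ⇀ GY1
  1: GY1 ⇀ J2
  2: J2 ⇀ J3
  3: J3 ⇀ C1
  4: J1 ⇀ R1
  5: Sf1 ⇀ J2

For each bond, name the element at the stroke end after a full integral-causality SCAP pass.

bond 5 →Sf1  (source Sf1 imposes f)
bond 1 →J2  (1-jn J2 has f-setter on 5)
bond 2 →J2  (J2: bond 5 brought flow, rest push out)
bond 3 →J3  (J3 flow already set via bond 2)
bond 0 →J1  (GY GY1: same side as bond 1)
bond 4 →R1  (J1: bond 0 brought effort, rest push out)

b0 →J1
b1 →J2
b2 →J2
b3 →J3
b4 →R1
b5 →Sf1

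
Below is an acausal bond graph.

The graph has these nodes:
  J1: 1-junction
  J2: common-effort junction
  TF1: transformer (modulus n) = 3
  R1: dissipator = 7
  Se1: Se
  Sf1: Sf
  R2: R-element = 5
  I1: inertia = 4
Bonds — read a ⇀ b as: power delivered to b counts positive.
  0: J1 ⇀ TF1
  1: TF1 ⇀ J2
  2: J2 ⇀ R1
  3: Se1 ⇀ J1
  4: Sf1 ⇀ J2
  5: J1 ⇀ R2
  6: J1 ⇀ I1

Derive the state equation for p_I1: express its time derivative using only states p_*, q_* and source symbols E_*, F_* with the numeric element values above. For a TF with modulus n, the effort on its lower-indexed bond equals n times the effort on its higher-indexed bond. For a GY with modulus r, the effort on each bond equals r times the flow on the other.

#3 →J1  (Se1 (Se) sets effort on bond)
#4 →Sf1  (source Sf1 imposes f)
#6 →I1  (I1: I, integral causality)
#0 →J1  (1-jn J1 has f-setter on 6)
#5 →J1  (J1: bond 6 brought flow, rest push out)
#1 →TF1  (TF1 one-in-one-out from 0)
#2 →J2  (J2: last free bond brings effort in)

dp_I1/dt = E_Se1 - 21*F_Sf1 - 17*p_I1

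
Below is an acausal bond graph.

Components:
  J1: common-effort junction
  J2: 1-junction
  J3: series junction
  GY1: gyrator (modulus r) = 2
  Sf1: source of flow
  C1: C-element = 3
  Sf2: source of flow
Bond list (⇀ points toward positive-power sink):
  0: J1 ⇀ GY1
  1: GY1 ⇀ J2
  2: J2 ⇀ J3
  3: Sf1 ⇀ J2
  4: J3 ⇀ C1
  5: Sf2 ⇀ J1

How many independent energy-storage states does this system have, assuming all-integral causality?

#3 stroke→Sf1  (source Sf1 imposes f)
#5 stroke→Sf2  (source Sf2 imposes f)
#0 stroke→J1  (J1: last free bond brings effort in)
#1 stroke→J2  (common-f at J2 fixed by 3)
#2 stroke→J2  (J2 flow already set via bond 3)
#4 stroke→J3  (J3: bond 2 brought flow, rest push out)

1  (C1 all integral)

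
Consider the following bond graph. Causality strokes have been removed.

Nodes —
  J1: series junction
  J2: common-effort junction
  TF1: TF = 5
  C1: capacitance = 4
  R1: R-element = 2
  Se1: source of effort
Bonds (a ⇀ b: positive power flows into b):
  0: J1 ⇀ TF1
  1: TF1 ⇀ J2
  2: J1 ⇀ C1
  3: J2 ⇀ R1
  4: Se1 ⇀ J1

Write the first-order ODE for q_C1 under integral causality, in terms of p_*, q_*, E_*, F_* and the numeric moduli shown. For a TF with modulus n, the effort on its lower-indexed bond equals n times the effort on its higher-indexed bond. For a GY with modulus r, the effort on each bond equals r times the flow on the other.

dq_C1/dt = E_Se1/50 - q_C1/200

bond 4 stroke at J1  (source Se1 imposes e)
bond 2 stroke at J1  (C1: C, integral causality)
bond 0 stroke at TF1  (J1: last free bond brings flow in)
bond 1 stroke at J2  (TF1 one-in-one-out from 0)
bond 3 stroke at R1  (common-e at J2 fixed by 1)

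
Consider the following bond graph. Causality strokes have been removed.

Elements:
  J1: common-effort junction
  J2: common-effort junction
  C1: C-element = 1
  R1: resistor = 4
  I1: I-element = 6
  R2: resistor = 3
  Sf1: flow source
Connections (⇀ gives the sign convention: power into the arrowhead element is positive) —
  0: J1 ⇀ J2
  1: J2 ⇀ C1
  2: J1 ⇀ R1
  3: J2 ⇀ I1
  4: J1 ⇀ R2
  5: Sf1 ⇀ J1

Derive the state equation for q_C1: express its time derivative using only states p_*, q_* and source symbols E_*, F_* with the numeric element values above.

bond 5 |Sf1  (Sf1 (Sf) sets flow on bond)
bond 1 |J2  (C1: C, integral causality)
bond 0 |J1  (J2: bond 1 brought effort, rest push out)
bond 3 |I1  (common-e at J2 fixed by 1)
bond 2 |R1  (J1 effort already set via bond 0)
bond 4 |R2  (J1: bond 0 brought effort, rest push out)

dq_C1/dt = F_Sf1 - p_I1/6 - 7*q_C1/12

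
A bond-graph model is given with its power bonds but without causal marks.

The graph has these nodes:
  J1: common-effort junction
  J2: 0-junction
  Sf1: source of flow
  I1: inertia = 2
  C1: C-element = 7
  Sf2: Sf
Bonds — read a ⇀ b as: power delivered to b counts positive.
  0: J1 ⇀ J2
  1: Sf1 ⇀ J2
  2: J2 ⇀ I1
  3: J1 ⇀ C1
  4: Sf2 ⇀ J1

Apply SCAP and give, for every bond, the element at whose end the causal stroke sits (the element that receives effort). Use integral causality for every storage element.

#0 stroke→J2
#1 stroke→Sf1
#2 stroke→I1
#3 stroke→J1
#4 stroke→Sf2

β1 stroke→Sf1  (Sf1 (Sf) sets flow on bond)
β4 stroke→Sf2  (source Sf2 imposes f)
β2 stroke→I1  (prefer integral on I1)
β0 stroke→J2  (J2 needs exactly one e-in)
β3 stroke→J1  (only one effort-in slot at J1)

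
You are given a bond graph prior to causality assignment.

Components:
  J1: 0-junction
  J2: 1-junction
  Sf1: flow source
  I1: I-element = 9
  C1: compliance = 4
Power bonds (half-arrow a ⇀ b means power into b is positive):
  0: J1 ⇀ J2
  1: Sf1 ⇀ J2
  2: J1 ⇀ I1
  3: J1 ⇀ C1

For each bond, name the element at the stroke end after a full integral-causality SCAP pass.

β1 |Sf1  (Sf1 (Sf) sets flow on bond)
β0 |J2  (J2 flow already set via bond 1)
β2 |I1  (I1: I, integral causality)
β3 |J1  (J1 needs exactly one e-in)

β0 stroke→J2
β1 stroke→Sf1
β2 stroke→I1
β3 stroke→J1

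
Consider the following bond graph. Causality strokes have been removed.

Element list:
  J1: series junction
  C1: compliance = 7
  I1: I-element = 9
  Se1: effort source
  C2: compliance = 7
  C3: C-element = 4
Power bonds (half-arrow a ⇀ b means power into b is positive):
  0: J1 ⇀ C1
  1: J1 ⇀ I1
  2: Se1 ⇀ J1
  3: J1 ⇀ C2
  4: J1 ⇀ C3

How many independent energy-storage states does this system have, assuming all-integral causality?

b2 →J1  (Se1: effort source, stroke at far end)
b0 →J1  (C1: C, integral causality)
b1 →I1  (I1 integral (f out))
b3 →J1  (J1: bond 1 brought flow, rest push out)
b4 →J1  (J1 flow already set via bond 1)

4  (C1, C2, C3, I1 all integral)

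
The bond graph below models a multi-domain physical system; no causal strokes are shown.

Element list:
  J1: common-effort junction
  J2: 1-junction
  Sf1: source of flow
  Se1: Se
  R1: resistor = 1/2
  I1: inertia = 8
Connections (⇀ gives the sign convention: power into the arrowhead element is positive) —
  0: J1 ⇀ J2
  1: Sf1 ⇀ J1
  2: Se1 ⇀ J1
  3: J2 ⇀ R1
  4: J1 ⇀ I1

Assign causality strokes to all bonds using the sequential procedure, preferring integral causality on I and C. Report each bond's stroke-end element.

bond 1 stroke at Sf1  (Sf1: flow source, stroke at near end)
bond 2 stroke at J1  (Se1: effort source, stroke at far end)
bond 0 stroke at J2  (0-jn J1 has e-setter on 2)
bond 4 stroke at I1  (common-e at J1 fixed by 2)
bond 3 stroke at R1  (J2: last free bond brings flow in)

bond 0 stroke at J2
bond 1 stroke at Sf1
bond 2 stroke at J1
bond 3 stroke at R1
bond 4 stroke at I1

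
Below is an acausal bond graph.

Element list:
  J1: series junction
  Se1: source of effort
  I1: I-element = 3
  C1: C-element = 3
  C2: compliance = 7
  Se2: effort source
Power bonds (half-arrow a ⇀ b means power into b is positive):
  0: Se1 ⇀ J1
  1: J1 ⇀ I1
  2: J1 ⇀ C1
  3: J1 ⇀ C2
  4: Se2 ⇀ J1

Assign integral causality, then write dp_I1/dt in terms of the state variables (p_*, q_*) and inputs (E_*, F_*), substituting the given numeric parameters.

b0 |J1  (Se1 fixes effort; stroke away)
b4 |J1  (Se2: effort source, stroke at far end)
b1 |I1  (prefer integral on I1)
b2 |J1  (J1: bond 1 brought flow, rest push out)
b3 |J1  (common-f at J1 fixed by 1)

dp_I1/dt = E_Se1 + E_Se2 - q_C1/3 - q_C2/7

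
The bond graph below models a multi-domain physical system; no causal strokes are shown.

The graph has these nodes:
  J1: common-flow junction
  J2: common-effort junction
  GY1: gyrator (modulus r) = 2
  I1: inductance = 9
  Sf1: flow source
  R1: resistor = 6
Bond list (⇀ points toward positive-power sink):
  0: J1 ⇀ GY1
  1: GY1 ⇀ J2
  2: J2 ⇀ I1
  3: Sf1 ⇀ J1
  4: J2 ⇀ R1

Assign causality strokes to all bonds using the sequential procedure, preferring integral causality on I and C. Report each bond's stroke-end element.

bond 0 |J1
bond 1 |J2
bond 2 |I1
bond 3 |Sf1
bond 4 |R1

β3 stroke→Sf1  (source Sf1 imposes f)
β0 stroke→J1  (J1: bond 3 brought flow, rest push out)
β1 stroke→J2  (GY1 both-in/both-out from 0)
β2 stroke→I1  (J2 effort already set via bond 1)
β4 stroke→R1  (0-jn J2 has e-setter on 1)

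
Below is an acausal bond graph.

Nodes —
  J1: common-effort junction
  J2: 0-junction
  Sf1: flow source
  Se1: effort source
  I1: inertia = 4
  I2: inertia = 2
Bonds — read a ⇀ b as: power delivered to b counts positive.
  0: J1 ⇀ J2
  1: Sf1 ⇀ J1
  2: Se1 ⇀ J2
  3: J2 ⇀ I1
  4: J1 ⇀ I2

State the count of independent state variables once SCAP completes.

#1 stroke→Sf1  (source Sf1 imposes f)
#2 stroke→J2  (Se1: effort source, stroke at far end)
#0 stroke→J1  (common-e at J2 fixed by 2)
#3 stroke→I1  (common-e at J2 fixed by 2)
#4 stroke→I2  (J1: bond 0 brought effort, rest push out)

2  (I1, I2 all integral)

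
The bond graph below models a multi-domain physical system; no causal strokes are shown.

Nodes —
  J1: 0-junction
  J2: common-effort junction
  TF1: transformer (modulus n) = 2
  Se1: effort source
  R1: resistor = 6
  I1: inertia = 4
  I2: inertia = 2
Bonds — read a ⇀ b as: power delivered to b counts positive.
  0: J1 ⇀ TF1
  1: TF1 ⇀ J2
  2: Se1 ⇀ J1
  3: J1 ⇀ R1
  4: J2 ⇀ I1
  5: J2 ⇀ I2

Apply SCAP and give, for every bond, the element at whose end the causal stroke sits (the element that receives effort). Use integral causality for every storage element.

β0 |TF1
β1 |J2
β2 |J1
β3 |R1
β4 |I1
β5 |I2

bond 2 →J1  (source Se1 imposes e)
bond 0 →TF1  (J1: bond 2 brought effort, rest push out)
bond 3 →R1  (0-jn J1 has e-setter on 2)
bond 1 →J2  (TF1 one-in-one-out from 0)
bond 4 →I1  (J2 effort already set via bond 1)
bond 5 →I2  (common-e at J2 fixed by 1)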